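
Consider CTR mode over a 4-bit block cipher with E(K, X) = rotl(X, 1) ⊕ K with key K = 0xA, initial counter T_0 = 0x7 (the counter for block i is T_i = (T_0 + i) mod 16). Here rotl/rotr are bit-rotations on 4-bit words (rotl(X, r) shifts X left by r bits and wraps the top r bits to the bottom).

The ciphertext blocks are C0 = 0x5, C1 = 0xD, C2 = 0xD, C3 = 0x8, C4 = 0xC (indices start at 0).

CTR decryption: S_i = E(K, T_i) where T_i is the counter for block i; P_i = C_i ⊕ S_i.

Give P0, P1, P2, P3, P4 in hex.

P0 = 0x1, P1 = 0x6, P2 = 0x4, P3 = 0x7, P4 = 0x1

P0: T = 0x7, S = E(K, T) = 0x4; 0x5 ⊕ 0x4 = 0x1.
P1: T = 0x8, S = E(K, T) = 0xB; 0xD ⊕ 0xB = 0x6.
P2: T = 0x9, S = E(K, T) = 0x9; 0xD ⊕ 0x9 = 0x4.
P3: T = 0xA, S = E(K, T) = 0xF; 0x8 ⊕ 0xF = 0x7.
P4: T = 0xB, S = E(K, T) = 0xD; 0xC ⊕ 0xD = 0x1.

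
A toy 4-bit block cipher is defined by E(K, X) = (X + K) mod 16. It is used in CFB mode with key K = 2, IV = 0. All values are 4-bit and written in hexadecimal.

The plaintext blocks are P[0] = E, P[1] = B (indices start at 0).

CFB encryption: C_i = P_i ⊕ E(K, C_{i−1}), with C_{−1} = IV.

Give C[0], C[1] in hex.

C[0]: E(K, 0) = 2; E ⊕ 2 = C.
C[1]: E(K, C) = E; B ⊕ E = 5.

C[0] = C, C[1] = 5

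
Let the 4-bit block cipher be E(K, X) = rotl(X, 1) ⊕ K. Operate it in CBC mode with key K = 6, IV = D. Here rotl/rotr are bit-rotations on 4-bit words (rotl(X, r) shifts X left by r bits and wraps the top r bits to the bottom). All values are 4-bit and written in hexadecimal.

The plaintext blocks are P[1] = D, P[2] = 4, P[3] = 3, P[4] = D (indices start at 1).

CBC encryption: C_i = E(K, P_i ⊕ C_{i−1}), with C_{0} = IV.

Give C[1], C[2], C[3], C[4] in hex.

C[1] = 6, C[2] = 2, C[3] = 4, C[4] = 5

C[1]: P[1] ⊕ D = 0; E(K, 0) = 6.
C[2]: P[2] ⊕ 6 = 2; E(K, 2) = 2.
C[3]: P[3] ⊕ 2 = 1; E(K, 1) = 4.
C[4]: P[4] ⊕ 4 = 9; E(K, 9) = 5.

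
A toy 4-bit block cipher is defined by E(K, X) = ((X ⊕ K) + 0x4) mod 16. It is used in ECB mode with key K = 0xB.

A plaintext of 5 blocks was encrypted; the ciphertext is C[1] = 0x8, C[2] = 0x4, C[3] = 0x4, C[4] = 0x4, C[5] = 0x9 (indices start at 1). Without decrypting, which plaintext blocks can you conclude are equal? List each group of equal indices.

P[2] = P[3] = P[4]

ECB encrypts each block independently with the same key, so equal ciphertext blocks imply equal plaintext blocks.
C[2] = C[3] = C[4] = 0x4, so P[2] = P[3] = P[4].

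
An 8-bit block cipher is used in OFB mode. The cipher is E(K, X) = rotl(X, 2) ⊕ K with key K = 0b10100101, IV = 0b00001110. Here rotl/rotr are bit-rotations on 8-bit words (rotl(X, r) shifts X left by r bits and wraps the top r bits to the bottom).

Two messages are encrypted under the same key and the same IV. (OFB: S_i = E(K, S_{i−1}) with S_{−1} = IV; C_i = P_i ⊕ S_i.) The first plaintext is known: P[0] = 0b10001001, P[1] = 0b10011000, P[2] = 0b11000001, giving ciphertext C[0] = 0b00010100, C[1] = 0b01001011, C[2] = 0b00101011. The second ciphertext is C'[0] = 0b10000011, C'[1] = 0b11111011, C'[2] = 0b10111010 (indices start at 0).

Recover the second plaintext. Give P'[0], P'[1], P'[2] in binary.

P'[0] = 0b00011110, P'[1] = 0b00101000, P'[2] = 0b01010000

In OFB with a reused IV, both messages share the same keystream S_i, so C_i ⊕ C'_i = P_i ⊕ P'_i and thus P'_i = P_i ⊕ C_i ⊕ C'_i.
P'[0]: 0b10001001 ⊕ 0b00010100 ⊕ 0b10000011 = 0b00011110.
P'[1]: 0b10011000 ⊕ 0b01001011 ⊕ 0b11111011 = 0b00101000.
P'[2]: 0b11000001 ⊕ 0b00101011 ⊕ 0b10111010 = 0b01010000.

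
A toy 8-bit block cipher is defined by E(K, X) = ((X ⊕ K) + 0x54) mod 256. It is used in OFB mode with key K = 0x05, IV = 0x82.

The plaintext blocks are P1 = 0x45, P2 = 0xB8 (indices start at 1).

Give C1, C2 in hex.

OFB encryption: S_i = E(K, S_{i−1}) with S_{0} = IV; C_i = P_i ⊕ S_i.
C1: S = E(K, 0x82) = 0xDB; 0x45 ⊕ 0xDB = 0x9E.
C2: S = E(K, 0xDB) = 0x32; 0xB8 ⊕ 0x32 = 0x8A.

C1 = 0x9E, C2 = 0x8A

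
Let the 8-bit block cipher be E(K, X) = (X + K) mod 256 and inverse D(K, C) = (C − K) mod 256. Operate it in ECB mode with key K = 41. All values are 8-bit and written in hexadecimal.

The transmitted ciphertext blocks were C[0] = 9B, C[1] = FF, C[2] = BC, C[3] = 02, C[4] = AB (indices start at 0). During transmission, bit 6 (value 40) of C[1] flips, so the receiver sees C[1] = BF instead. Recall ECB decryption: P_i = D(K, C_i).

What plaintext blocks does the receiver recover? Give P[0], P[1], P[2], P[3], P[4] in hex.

P[0] = 5A, P[1] = 7E, P[2] = 7B, P[3] = C1, P[4] = 6A

Only C[1] changed, to BF. In ECB, a change in C_i affects only P_i. Decrypting the received ciphertext:
P[0]: D(K, 9B) = 5A.
P[1]: D(K, BF) = 7E.
P[2]: D(K, BC) = 7B.
P[3]: D(K, 02) = C1.
P[4]: D(K, AB) = 6A.
Blocks that differ from the original plaintext: P[1].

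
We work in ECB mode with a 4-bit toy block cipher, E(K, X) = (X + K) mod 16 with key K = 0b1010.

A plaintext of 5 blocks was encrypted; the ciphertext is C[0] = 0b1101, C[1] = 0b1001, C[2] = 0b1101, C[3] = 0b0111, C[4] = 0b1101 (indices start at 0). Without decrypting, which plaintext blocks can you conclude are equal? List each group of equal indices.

P[0] = P[2] = P[4]

ECB encrypts each block independently with the same key, so equal ciphertext blocks imply equal plaintext blocks.
C[0] = C[2] = C[4] = 0b1101, so P[0] = P[2] = P[4].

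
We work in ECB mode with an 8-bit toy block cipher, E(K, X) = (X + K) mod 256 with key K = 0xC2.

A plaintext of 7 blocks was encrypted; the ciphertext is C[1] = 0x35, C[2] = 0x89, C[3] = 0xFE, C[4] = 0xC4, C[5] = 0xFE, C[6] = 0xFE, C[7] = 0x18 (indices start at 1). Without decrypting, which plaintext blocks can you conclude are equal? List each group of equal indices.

ECB encrypts each block independently with the same key, so equal ciphertext blocks imply equal plaintext blocks.
C[3] = C[5] = C[6] = 0xFE, so P[3] = P[5] = P[6].

P[3] = P[5] = P[6]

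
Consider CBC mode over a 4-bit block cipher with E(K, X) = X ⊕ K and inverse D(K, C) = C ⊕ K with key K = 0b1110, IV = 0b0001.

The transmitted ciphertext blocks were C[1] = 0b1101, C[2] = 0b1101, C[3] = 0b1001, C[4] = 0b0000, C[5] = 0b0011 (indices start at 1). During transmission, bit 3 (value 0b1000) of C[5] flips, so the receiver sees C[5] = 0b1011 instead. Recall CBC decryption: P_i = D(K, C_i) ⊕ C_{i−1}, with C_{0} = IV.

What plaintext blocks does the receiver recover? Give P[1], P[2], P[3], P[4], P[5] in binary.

Only C[5] changed, to 0b1011. In CBC, a change in C_i garbles P_i and flips the same bit in P_{i+1}. Decrypting the received ciphertext:
P[1]: D(K, 0b1101) = 0b0011; 0b0011 ⊕ 0b0001 = 0b0010.
P[2]: D(K, 0b1101) = 0b0011; 0b0011 ⊕ 0b1101 = 0b1110.
P[3]: D(K, 0b1001) = 0b0111; 0b0111 ⊕ 0b1101 = 0b1010.
P[4]: D(K, 0b0000) = 0b1110; 0b1110 ⊕ 0b1001 = 0b0111.
P[5]: D(K, 0b1011) = 0b0101; 0b0101 ⊕ 0b0000 = 0b0101.
Blocks that differ from the original plaintext: P[5].

P[1] = 0b0010, P[2] = 0b1110, P[3] = 0b1010, P[4] = 0b0111, P[5] = 0b0101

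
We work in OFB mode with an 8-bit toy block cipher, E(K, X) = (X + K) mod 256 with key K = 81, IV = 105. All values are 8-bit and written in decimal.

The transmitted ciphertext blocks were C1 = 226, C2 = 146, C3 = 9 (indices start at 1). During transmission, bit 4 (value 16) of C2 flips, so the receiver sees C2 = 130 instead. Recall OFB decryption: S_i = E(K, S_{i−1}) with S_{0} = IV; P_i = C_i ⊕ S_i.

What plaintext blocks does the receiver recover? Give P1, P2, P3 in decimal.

P1 = 88, P2 = 137, P3 = 85

Only C2 changed, to 130. In OFB, a change in C_i flips the same bit in P_i only; the keystream is unaffected. Decrypting the received ciphertext:
P1: S = E(K, 105) = 186; 226 ⊕ 186 = 88.
P2: S = E(K, 186) = 11; 130 ⊕ 11 = 137.
P3: S = E(K, 11) = 92; 9 ⊕ 92 = 85.
Blocks that differ from the original plaintext: P2.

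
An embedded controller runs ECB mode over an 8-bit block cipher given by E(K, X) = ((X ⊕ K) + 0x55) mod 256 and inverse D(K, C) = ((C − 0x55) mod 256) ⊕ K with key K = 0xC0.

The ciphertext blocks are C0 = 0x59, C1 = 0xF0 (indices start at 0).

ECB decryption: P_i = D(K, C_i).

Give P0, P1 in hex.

P0 = 0xC4, P1 = 0x5B

P0: D(K, 0x59) = 0xC4.
P1: D(K, 0xF0) = 0x5B.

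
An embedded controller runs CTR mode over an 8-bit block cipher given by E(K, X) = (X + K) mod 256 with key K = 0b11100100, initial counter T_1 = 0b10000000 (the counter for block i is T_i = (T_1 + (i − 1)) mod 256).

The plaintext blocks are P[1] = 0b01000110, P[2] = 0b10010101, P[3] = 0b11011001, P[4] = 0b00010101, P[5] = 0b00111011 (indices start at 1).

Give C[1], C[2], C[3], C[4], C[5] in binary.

C[1] = 0b00100010, C[2] = 0b11110000, C[3] = 0b10111111, C[4] = 0b01110010, C[5] = 0b01010011

CTR encryption: S_i = E(K, T_i) where T_i is the counter for block i; C_i = P_i ⊕ S_i.
C[1]: T = 0b10000000, S = E(K, T) = 0b01100100; 0b01000110 ⊕ 0b01100100 = 0b00100010.
C[2]: T = 0b10000001, S = E(K, T) = 0b01100101; 0b10010101 ⊕ 0b01100101 = 0b11110000.
C[3]: T = 0b10000010, S = E(K, T) = 0b01100110; 0b11011001 ⊕ 0b01100110 = 0b10111111.
C[4]: T = 0b10000011, S = E(K, T) = 0b01100111; 0b00010101 ⊕ 0b01100111 = 0b01110010.
C[5]: T = 0b10000100, S = E(K, T) = 0b01101000; 0b00111011 ⊕ 0b01101000 = 0b01010011.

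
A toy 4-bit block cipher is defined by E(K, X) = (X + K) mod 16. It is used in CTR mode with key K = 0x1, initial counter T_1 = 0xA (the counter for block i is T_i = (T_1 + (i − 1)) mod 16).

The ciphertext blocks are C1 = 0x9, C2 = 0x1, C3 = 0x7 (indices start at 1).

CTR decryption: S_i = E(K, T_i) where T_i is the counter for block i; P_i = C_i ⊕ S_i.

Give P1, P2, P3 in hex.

P1 = 0x2, P2 = 0xD, P3 = 0xA

P1: T = 0xA, S = E(K, T) = 0xB; 0x9 ⊕ 0xB = 0x2.
P2: T = 0xB, S = E(K, T) = 0xC; 0x1 ⊕ 0xC = 0xD.
P3: T = 0xC, S = E(K, T) = 0xD; 0x7 ⊕ 0xD = 0xA.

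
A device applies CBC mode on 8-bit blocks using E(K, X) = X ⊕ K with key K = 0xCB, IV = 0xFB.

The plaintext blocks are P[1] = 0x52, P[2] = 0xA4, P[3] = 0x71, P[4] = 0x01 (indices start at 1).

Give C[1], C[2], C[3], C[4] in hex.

C[1] = 0x62, C[2] = 0x0D, C[3] = 0xB7, C[4] = 0x7D

CBC encryption: C_i = E(K, P_i ⊕ C_{i−1}), with C_{0} = IV.
C[1]: P[1] ⊕ 0xFB = 0xA9; E(K, 0xA9) = 0x62.
C[2]: P[2] ⊕ 0x62 = 0xC6; E(K, 0xC6) = 0x0D.
C[3]: P[3] ⊕ 0x0D = 0x7C; E(K, 0x7C) = 0xB7.
C[4]: P[4] ⊕ 0xB7 = 0xB6; E(K, 0xB6) = 0x7D.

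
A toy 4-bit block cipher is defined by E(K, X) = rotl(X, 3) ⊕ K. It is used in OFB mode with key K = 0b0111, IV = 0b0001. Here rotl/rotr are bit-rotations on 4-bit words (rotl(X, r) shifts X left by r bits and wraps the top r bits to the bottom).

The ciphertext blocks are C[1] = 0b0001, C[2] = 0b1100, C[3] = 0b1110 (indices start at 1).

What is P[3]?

P[3] = 0b1101

OFB decryption: S_i = E(K, S_{i−1}) with S_{0} = IV; P_i = C_i ⊕ S_i.
P[1]: S = E(K, 0b0001) = 0b1111; 0b0001 ⊕ 0b1111 = 0b1110.
P[2]: S = E(K, 0b1111) = 0b1000; 0b1100 ⊕ 0b1000 = 0b0100.
P[3]: S = E(K, 0b1000) = 0b0011; 0b1110 ⊕ 0b0011 = 0b1101.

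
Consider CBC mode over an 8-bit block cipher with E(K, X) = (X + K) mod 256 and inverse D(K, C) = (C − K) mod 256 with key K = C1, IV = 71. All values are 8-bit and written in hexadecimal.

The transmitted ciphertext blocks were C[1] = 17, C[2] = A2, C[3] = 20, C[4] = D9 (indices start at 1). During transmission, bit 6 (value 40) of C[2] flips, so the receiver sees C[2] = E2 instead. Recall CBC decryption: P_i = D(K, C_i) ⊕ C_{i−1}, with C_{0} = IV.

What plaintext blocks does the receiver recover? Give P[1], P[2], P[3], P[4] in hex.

P[1] = 27, P[2] = 36, P[3] = BD, P[4] = 38

Only C[2] changed, to E2. In CBC, a change in C_i garbles P_i and flips the same bit in P_{i+1}. Decrypting the received ciphertext:
P[1]: D(K, 17) = 56; 56 ⊕ 71 = 27.
P[2]: D(K, E2) = 21; 21 ⊕ 17 = 36.
P[3]: D(K, 20) = 5F; 5F ⊕ E2 = BD.
P[4]: D(K, D9) = 18; 18 ⊕ 20 = 38.
Blocks that differ from the original plaintext: P[2], P[3].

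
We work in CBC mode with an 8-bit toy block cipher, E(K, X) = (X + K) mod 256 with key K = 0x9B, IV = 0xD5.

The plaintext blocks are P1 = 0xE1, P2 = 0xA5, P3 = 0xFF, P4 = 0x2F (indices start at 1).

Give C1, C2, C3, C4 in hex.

C1 = 0xCF, C2 = 0x05, C3 = 0x95, C4 = 0x55

CBC encryption: C_i = E(K, P_i ⊕ C_{i−1}), with C_{0} = IV.
C1: P1 ⊕ 0xD5 = 0x34; E(K, 0x34) = 0xCF.
C2: P2 ⊕ 0xCF = 0x6A; E(K, 0x6A) = 0x05.
C3: P3 ⊕ 0x05 = 0xFA; E(K, 0xFA) = 0x95.
C4: P4 ⊕ 0x95 = 0xBA; E(K, 0xBA) = 0x55.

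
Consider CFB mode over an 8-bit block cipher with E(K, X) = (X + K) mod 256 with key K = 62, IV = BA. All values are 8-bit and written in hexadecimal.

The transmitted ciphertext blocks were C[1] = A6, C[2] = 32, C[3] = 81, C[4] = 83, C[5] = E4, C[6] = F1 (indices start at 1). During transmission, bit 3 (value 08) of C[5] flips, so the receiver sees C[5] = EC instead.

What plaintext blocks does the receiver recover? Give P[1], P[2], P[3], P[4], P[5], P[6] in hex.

CFB decryption: P_i = C_i ⊕ E(K, C_{i−1}), with C_{0} = IV.
Only C[5] changed, to EC. In CFB, a change in C_i flips the same bit in P_i and garbles P_{i+1}. Decrypting the received ciphertext:
P[1]: E(K, BA) = 1C; A6 ⊕ 1C = BA.
P[2]: E(K, A6) = 08; 32 ⊕ 08 = 3A.
P[3]: E(K, 32) = 94; 81 ⊕ 94 = 15.
P[4]: E(K, 81) = E3; 83 ⊕ E3 = 60.
P[5]: E(K, 83) = E5; EC ⊕ E5 = 09.
P[6]: E(K, EC) = 4E; F1 ⊕ 4E = BF.
Blocks that differ from the original plaintext: P[5], P[6].

P[1] = BA, P[2] = 3A, P[3] = 15, P[4] = 60, P[5] = 09, P[6] = BF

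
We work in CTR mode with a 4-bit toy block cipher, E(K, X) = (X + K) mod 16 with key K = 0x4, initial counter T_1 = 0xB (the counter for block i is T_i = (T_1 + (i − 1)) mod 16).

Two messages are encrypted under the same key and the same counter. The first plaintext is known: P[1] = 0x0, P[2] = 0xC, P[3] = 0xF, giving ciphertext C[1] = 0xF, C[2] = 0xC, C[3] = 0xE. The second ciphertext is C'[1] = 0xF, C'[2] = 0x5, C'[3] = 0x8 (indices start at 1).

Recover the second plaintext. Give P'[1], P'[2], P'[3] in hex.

In CTR with a reused counter, both messages share the same keystream S_i, so C_i ⊕ C'_i = P_i ⊕ P'_i and thus P'_i = P_i ⊕ C_i ⊕ C'_i.
P'[1]: 0x0 ⊕ 0xF ⊕ 0xF = 0x0.
P'[2]: 0xC ⊕ 0xC ⊕ 0x5 = 0x5.
P'[3]: 0xF ⊕ 0xE ⊕ 0x8 = 0x9.

P'[1] = 0x0, P'[2] = 0x5, P'[3] = 0x9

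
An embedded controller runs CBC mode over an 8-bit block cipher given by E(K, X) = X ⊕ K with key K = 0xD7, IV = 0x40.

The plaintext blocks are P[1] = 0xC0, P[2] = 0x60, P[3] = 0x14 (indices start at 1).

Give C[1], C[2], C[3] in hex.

CBC encryption: C_i = E(K, P_i ⊕ C_{i−1}), with C_{0} = IV.
C[1]: P[1] ⊕ 0x40 = 0x80; E(K, 0x80) = 0x57.
C[2]: P[2] ⊕ 0x57 = 0x37; E(K, 0x37) = 0xE0.
C[3]: P[3] ⊕ 0xE0 = 0xF4; E(K, 0xF4) = 0x23.

C[1] = 0x57, C[2] = 0xE0, C[3] = 0x23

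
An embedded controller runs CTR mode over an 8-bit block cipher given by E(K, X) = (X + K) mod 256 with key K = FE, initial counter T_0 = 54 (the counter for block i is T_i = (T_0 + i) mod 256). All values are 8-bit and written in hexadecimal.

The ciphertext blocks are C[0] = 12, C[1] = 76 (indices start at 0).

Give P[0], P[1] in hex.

CTR decryption: S_i = E(K, T_i) where T_i is the counter for block i; P_i = C_i ⊕ S_i.
P[0]: T = 54, S = E(K, T) = 52; 12 ⊕ 52 = 40.
P[1]: T = 55, S = E(K, T) = 53; 76 ⊕ 53 = 25.

P[0] = 40, P[1] = 25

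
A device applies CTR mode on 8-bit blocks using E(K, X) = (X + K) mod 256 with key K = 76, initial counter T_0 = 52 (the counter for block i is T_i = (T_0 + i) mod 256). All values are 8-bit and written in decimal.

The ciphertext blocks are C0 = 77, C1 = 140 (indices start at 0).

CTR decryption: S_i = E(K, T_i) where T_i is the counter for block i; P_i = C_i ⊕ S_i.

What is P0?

P0: T = 52, S = E(K, T) = 128; 77 ⊕ 128 = 205.

P0 = 205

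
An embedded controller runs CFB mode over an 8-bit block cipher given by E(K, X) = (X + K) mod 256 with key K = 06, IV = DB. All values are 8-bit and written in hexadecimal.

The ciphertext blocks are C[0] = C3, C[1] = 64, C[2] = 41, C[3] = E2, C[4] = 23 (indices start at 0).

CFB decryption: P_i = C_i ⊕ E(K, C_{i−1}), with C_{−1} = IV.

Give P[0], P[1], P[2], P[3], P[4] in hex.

P[0]: E(K, DB) = E1; C3 ⊕ E1 = 22.
P[1]: E(K, C3) = C9; 64 ⊕ C9 = AD.
P[2]: E(K, 64) = 6A; 41 ⊕ 6A = 2B.
P[3]: E(K, 41) = 47; E2 ⊕ 47 = A5.
P[4]: E(K, E2) = E8; 23 ⊕ E8 = CB.

P[0] = 22, P[1] = AD, P[2] = 2B, P[3] = A5, P[4] = CB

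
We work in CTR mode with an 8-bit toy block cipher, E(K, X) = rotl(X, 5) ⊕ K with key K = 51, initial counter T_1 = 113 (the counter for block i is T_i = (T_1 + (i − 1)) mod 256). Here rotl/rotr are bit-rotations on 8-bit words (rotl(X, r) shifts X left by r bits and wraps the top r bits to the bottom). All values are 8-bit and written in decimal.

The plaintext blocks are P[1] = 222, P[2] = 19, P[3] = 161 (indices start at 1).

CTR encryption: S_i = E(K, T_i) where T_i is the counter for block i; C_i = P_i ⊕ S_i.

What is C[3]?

C[1]: T = 113, S = E(K, T) = 29; 222 ⊕ 29 = 195.
C[2]: T = 114, S = E(K, T) = 125; 19 ⊕ 125 = 110.
C[3]: T = 115, S = E(K, T) = 93; 161 ⊕ 93 = 252.

C[3] = 252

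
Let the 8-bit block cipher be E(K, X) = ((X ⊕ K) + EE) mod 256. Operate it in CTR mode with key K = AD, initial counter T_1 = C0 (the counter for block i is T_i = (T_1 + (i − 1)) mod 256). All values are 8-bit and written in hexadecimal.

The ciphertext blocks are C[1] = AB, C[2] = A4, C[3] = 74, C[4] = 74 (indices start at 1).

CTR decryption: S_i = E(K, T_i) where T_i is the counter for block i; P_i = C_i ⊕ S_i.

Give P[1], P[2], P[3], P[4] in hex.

P[1] = F0, P[2] = FE, P[3] = 29, P[4] = 28

P[1]: T = C0, S = E(K, T) = 5B; AB ⊕ 5B = F0.
P[2]: T = C1, S = E(K, T) = 5A; A4 ⊕ 5A = FE.
P[3]: T = C2, S = E(K, T) = 5D; 74 ⊕ 5D = 29.
P[4]: T = C3, S = E(K, T) = 5C; 74 ⊕ 5C = 28.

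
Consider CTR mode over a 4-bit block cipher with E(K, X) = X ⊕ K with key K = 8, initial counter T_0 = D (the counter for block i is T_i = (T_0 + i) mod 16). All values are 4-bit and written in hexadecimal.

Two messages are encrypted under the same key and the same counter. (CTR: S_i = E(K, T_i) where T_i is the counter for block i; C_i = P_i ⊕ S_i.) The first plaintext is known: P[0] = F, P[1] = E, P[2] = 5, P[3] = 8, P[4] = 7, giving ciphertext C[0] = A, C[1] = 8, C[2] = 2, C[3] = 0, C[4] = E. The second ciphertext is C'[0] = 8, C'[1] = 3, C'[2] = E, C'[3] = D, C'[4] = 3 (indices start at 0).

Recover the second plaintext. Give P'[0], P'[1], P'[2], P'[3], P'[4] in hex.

P'[0] = D, P'[1] = 5, P'[2] = 9, P'[3] = 5, P'[4] = A

In CTR with a reused counter, both messages share the same keystream S_i, so C_i ⊕ C'_i = P_i ⊕ P'_i and thus P'_i = P_i ⊕ C_i ⊕ C'_i.
P'[0]: F ⊕ A ⊕ 8 = D.
P'[1]: E ⊕ 8 ⊕ 3 = 5.
P'[2]: 5 ⊕ 2 ⊕ E = 9.
P'[3]: 8 ⊕ 0 ⊕ D = 5.
P'[4]: 7 ⊕ E ⊕ 3 = A.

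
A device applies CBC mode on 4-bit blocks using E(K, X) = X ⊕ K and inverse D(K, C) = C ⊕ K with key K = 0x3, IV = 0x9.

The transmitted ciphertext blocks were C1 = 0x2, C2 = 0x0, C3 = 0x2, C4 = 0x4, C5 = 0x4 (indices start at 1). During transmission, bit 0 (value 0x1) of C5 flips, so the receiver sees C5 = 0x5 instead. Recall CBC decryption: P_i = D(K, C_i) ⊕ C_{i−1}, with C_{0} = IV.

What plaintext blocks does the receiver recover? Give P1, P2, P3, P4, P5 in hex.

Only C5 changed, to 0x5. In CBC, a change in C_i garbles P_i and flips the same bit in P_{i+1}. Decrypting the received ciphertext:
P1: D(K, 0x2) = 0x1; 0x1 ⊕ 0x9 = 0x8.
P2: D(K, 0x0) = 0x3; 0x3 ⊕ 0x2 = 0x1.
P3: D(K, 0x2) = 0x1; 0x1 ⊕ 0x0 = 0x1.
P4: D(K, 0x4) = 0x7; 0x7 ⊕ 0x2 = 0x5.
P5: D(K, 0x5) = 0x6; 0x6 ⊕ 0x4 = 0x2.
Blocks that differ from the original plaintext: P5.

P1 = 0x8, P2 = 0x1, P3 = 0x1, P4 = 0x5, P5 = 0x2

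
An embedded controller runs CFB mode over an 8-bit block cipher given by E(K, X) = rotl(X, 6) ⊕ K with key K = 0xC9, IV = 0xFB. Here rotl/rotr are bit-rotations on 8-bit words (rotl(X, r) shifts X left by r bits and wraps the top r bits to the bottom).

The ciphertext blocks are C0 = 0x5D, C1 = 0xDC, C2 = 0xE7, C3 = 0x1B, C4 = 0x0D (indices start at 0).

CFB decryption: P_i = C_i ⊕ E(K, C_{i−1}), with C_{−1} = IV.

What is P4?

P4: E(K, 0x1B) = 0x0F; 0x0D ⊕ 0x0F = 0x02.

P4 = 0x02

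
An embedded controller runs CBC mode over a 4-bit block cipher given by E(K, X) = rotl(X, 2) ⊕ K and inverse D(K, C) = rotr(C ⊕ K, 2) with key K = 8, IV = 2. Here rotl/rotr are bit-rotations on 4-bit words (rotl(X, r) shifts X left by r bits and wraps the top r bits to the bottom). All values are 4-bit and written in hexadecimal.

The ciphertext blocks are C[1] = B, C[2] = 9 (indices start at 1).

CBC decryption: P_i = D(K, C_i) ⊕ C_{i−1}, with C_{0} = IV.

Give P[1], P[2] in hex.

P[1]: D(K, B) = C; C ⊕ 2 = E.
P[2]: D(K, 9) = 4; 4 ⊕ B = F.

P[1] = E, P[2] = F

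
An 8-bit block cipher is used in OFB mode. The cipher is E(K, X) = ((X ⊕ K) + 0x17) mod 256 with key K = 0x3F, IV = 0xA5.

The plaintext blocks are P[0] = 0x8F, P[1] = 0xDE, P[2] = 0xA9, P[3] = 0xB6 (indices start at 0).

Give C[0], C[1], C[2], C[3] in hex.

OFB encryption: S_i = E(K, S_{i−1}) with S_{−1} = IV; C_i = P_i ⊕ S_i.
C[0]: S = E(K, 0xA5) = 0xB1; 0x8F ⊕ 0xB1 = 0x3E.
C[1]: S = E(K, 0xB1) = 0xA5; 0xDE ⊕ 0xA5 = 0x7B.
C[2]: S = E(K, 0xA5) = 0xB1; 0xA9 ⊕ 0xB1 = 0x18.
C[3]: S = E(K, 0xB1) = 0xA5; 0xB6 ⊕ 0xA5 = 0x13.

C[0] = 0x3E, C[1] = 0x7B, C[2] = 0x18, C[3] = 0x13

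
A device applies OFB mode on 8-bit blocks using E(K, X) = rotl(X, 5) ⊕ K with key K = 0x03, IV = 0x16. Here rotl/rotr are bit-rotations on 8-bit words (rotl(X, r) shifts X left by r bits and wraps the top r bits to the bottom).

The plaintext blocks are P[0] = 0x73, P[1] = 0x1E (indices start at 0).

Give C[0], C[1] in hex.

OFB encryption: S_i = E(K, S_{i−1}) with S_{−1} = IV; C_i = P_i ⊕ S_i.
C[0]: S = E(K, 0x16) = 0xC1; 0x73 ⊕ 0xC1 = 0xB2.
C[1]: S = E(K, 0xC1) = 0x3B; 0x1E ⊕ 0x3B = 0x25.

C[0] = 0xB2, C[1] = 0x25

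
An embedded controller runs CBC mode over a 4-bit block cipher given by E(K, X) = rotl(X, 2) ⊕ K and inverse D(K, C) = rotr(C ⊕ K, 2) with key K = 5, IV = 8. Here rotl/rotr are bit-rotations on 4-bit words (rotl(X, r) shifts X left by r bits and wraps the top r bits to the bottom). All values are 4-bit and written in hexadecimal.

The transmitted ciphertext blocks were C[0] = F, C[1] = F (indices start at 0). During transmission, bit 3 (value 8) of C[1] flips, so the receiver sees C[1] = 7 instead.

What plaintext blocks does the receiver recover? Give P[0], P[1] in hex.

P[0] = 2, P[1] = 7

CBC decryption: P_i = D(K, C_i) ⊕ C_{i−1}, with C_{−1} = IV.
Only C[1] changed, to 7. In CBC, a change in C_i garbles P_i and flips the same bit in P_{i+1}. Decrypting the received ciphertext:
P[0]: D(K, F) = A; A ⊕ 8 = 2.
P[1]: D(K, 7) = 8; 8 ⊕ F = 7.
Blocks that differ from the original plaintext: P[1].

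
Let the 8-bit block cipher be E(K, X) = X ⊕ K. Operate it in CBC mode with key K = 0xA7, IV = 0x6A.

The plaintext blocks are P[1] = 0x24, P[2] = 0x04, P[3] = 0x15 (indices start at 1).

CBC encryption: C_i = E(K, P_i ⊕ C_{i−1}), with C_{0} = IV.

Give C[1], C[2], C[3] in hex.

C[1]: P[1] ⊕ 0x6A = 0x4E; E(K, 0x4E) = 0xE9.
C[2]: P[2] ⊕ 0xE9 = 0xED; E(K, 0xED) = 0x4A.
C[3]: P[3] ⊕ 0x4A = 0x5F; E(K, 0x5F) = 0xF8.

C[1] = 0xE9, C[2] = 0x4A, C[3] = 0xF8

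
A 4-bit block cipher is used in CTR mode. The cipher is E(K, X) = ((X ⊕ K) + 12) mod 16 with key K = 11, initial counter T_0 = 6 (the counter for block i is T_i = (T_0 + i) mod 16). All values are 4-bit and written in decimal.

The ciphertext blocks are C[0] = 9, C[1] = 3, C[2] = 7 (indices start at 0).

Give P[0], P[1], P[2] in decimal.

P[0] = 0, P[1] = 11, P[2] = 8

CTR decryption: S_i = E(K, T_i) where T_i is the counter for block i; P_i = C_i ⊕ S_i.
P[0]: T = 6, S = E(K, T) = 9; 9 ⊕ 9 = 0.
P[1]: T = 7, S = E(K, T) = 8; 3 ⊕ 8 = 11.
P[2]: T = 8, S = E(K, T) = 15; 7 ⊕ 15 = 8.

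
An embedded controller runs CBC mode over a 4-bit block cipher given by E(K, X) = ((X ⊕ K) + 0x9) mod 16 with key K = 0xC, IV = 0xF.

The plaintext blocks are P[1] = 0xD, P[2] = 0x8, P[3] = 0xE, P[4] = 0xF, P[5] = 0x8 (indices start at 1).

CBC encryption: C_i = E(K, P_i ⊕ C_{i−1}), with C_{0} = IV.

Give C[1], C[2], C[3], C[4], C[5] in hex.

C[1] = 0x7, C[2] = 0xC, C[3] = 0x7, C[4] = 0xD, C[5] = 0x2

C[1]: P[1] ⊕ 0xF = 0x2; E(K, 0x2) = 0x7.
C[2]: P[2] ⊕ 0x7 = 0xF; E(K, 0xF) = 0xC.
C[3]: P[3] ⊕ 0xC = 0x2; E(K, 0x2) = 0x7.
C[4]: P[4] ⊕ 0x7 = 0x8; E(K, 0x8) = 0xD.
C[5]: P[5] ⊕ 0xD = 0x5; E(K, 0x5) = 0x2.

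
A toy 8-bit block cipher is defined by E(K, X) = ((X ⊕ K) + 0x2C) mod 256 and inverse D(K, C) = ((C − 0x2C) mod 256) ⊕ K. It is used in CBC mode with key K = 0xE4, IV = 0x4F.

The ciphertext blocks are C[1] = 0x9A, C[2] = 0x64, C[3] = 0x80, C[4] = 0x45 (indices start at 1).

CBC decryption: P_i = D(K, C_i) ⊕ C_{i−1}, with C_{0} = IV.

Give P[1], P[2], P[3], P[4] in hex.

P[1] = 0xC5, P[2] = 0x46, P[3] = 0xD4, P[4] = 0x7D

P[1]: D(K, 0x9A) = 0x8A; 0x8A ⊕ 0x4F = 0xC5.
P[2]: D(K, 0x64) = 0xDC; 0xDC ⊕ 0x9A = 0x46.
P[3]: D(K, 0x80) = 0xB0; 0xB0 ⊕ 0x64 = 0xD4.
P[4]: D(K, 0x45) = 0xFD; 0xFD ⊕ 0x80 = 0x7D.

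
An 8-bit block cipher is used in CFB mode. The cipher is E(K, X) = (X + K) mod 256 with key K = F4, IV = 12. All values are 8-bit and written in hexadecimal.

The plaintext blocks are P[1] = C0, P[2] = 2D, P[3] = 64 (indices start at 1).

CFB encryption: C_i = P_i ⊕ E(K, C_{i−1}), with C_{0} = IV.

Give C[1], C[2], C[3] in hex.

C[1]: E(K, 12) = 06; C0 ⊕ 06 = C6.
C[2]: E(K, C6) = BA; 2D ⊕ BA = 97.
C[3]: E(K, 97) = 8B; 64 ⊕ 8B = EF.

C[1] = C6, C[2] = 97, C[3] = EF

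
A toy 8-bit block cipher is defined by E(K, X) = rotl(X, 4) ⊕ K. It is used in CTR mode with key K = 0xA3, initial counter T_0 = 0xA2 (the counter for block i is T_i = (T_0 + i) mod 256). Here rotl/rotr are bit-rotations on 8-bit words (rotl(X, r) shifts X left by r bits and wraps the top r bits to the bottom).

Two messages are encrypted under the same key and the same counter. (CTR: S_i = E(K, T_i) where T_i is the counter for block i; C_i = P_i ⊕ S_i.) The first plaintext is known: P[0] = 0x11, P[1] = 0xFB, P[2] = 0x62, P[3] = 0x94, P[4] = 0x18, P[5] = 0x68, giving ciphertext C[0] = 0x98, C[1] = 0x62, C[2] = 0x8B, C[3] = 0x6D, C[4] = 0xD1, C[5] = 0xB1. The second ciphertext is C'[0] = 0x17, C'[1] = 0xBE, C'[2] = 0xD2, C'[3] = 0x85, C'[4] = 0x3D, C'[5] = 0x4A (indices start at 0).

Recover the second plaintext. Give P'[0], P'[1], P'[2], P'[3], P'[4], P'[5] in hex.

P'[0] = 0x9E, P'[1] = 0x27, P'[2] = 0x3B, P'[3] = 0x7C, P'[4] = 0xF4, P'[5] = 0x93

In CTR with a reused counter, both messages share the same keystream S_i, so C_i ⊕ C'_i = P_i ⊕ P'_i and thus P'_i = P_i ⊕ C_i ⊕ C'_i.
P'[0]: 0x11 ⊕ 0x98 ⊕ 0x17 = 0x9E.
P'[1]: 0xFB ⊕ 0x62 ⊕ 0xBE = 0x27.
P'[2]: 0x62 ⊕ 0x8B ⊕ 0xD2 = 0x3B.
P'[3]: 0x94 ⊕ 0x6D ⊕ 0x85 = 0x7C.
P'[4]: 0x18 ⊕ 0xD1 ⊕ 0x3D = 0xF4.
P'[5]: 0x68 ⊕ 0xB1 ⊕ 0x4A = 0x93.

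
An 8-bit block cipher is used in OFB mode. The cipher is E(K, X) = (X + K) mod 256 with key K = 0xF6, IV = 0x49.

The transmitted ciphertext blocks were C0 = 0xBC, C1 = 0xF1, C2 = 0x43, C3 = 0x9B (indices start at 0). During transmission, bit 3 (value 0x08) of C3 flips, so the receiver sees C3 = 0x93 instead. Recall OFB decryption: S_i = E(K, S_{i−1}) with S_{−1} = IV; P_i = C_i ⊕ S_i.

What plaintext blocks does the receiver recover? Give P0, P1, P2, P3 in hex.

P0 = 0x83, P1 = 0xC4, P2 = 0x68, P3 = 0xB2

Only C3 changed, to 0x93. In OFB, a change in C_i flips the same bit in P_i only; the keystream is unaffected. Decrypting the received ciphertext:
P0: S = E(K, 0x49) = 0x3F; 0xBC ⊕ 0x3F = 0x83.
P1: S = E(K, 0x3F) = 0x35; 0xF1 ⊕ 0x35 = 0xC4.
P2: S = E(K, 0x35) = 0x2B; 0x43 ⊕ 0x2B = 0x68.
P3: S = E(K, 0x2B) = 0x21; 0x93 ⊕ 0x21 = 0xB2.
Blocks that differ from the original plaintext: P3.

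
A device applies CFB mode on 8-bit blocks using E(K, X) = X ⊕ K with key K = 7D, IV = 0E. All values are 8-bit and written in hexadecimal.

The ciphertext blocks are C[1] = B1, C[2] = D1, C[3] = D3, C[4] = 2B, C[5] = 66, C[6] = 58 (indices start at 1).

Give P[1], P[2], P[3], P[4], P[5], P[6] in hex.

P[1] = C2, P[2] = 1D, P[3] = 7F, P[4] = 85, P[5] = 30, P[6] = 43

CFB decryption: P_i = C_i ⊕ E(K, C_{i−1}), with C_{0} = IV.
P[1]: E(K, 0E) = 73; B1 ⊕ 73 = C2.
P[2]: E(K, B1) = CC; D1 ⊕ CC = 1D.
P[3]: E(K, D1) = AC; D3 ⊕ AC = 7F.
P[4]: E(K, D3) = AE; 2B ⊕ AE = 85.
P[5]: E(K, 2B) = 56; 66 ⊕ 56 = 30.
P[6]: E(K, 66) = 1B; 58 ⊕ 1B = 43.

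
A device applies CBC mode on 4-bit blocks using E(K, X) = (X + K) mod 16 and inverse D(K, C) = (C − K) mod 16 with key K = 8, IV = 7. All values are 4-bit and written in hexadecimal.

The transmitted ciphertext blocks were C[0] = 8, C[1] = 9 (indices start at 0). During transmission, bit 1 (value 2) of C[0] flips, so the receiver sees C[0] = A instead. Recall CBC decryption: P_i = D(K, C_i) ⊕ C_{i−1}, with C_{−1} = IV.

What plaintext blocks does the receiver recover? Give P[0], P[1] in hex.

Only C[0] changed, to A. In CBC, a change in C_i garbles P_i and flips the same bit in P_{i+1}. Decrypting the received ciphertext:
P[0]: D(K, A) = 2; 2 ⊕ 7 = 5.
P[1]: D(K, 9) = 1; 1 ⊕ A = B.
Blocks that differ from the original plaintext: P[0], P[1].

P[0] = 5, P[1] = B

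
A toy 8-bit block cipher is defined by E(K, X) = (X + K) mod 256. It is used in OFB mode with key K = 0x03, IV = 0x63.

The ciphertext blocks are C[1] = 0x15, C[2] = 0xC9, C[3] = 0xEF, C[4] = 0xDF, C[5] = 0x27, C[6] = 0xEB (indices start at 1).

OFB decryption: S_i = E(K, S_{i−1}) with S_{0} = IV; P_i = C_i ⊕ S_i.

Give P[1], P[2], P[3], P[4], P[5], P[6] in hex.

P[1]: S = E(K, 0x63) = 0x66; 0x15 ⊕ 0x66 = 0x73.
P[2]: S = E(K, 0x66) = 0x69; 0xC9 ⊕ 0x69 = 0xA0.
P[3]: S = E(K, 0x69) = 0x6C; 0xEF ⊕ 0x6C = 0x83.
P[4]: S = E(K, 0x6C) = 0x6F; 0xDF ⊕ 0x6F = 0xB0.
P[5]: S = E(K, 0x6F) = 0x72; 0x27 ⊕ 0x72 = 0x55.
P[6]: S = E(K, 0x72) = 0x75; 0xEB ⊕ 0x75 = 0x9E.

P[1] = 0x73, P[2] = 0xA0, P[3] = 0x83, P[4] = 0xB0, P[5] = 0x55, P[6] = 0x9E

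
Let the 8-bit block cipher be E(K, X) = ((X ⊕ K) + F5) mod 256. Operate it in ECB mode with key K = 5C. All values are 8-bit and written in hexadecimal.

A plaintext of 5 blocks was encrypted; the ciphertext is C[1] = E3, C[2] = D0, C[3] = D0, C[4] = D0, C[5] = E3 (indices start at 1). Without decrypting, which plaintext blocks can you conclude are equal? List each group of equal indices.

P[1] = P[5]; P[2] = P[3] = P[4]

ECB encrypts each block independently with the same key, so equal ciphertext blocks imply equal plaintext blocks.
C[1] = C[5] = E3, so P[1] = P[5].
C[2] = C[3] = C[4] = D0, so P[2] = P[3] = P[4].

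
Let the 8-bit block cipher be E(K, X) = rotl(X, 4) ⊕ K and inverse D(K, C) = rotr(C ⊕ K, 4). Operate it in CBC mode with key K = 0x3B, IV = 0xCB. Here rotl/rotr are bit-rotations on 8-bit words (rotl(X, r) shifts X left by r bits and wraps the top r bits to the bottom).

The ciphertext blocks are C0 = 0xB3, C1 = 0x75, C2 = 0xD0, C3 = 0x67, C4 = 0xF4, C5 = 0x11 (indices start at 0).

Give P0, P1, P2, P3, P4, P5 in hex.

CBC decryption: P_i = D(K, C_i) ⊕ C_{i−1}, with C_{−1} = IV.
P0: D(K, 0xB3) = 0x88; 0x88 ⊕ 0xCB = 0x43.
P1: D(K, 0x75) = 0xE4; 0xE4 ⊕ 0xB3 = 0x57.
P2: D(K, 0xD0) = 0xBE; 0xBE ⊕ 0x75 = 0xCB.
P3: D(K, 0x67) = 0xC5; 0xC5 ⊕ 0xD0 = 0x15.
P4: D(K, 0xF4) = 0xFC; 0xFC ⊕ 0x67 = 0x9B.
P5: D(K, 0x11) = 0xA2; 0xA2 ⊕ 0xF4 = 0x56.

P0 = 0x43, P1 = 0x57, P2 = 0xCB, P3 = 0x15, P4 = 0x9B, P5 = 0x56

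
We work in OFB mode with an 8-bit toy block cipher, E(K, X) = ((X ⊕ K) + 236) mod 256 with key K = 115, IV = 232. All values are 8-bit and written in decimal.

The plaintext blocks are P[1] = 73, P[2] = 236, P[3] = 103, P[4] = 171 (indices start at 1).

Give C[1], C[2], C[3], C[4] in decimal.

OFB encryption: S_i = E(K, S_{i−1}) with S_{0} = IV; C_i = P_i ⊕ S_i.
C[1]: S = E(K, 232) = 135; 73 ⊕ 135 = 206.
C[2]: S = E(K, 135) = 224; 236 ⊕ 224 = 12.
C[3]: S = E(K, 224) = 127; 103 ⊕ 127 = 24.
C[4]: S = E(K, 127) = 248; 171 ⊕ 248 = 83.

C[1] = 206, C[2] = 12, C[3] = 24, C[4] = 83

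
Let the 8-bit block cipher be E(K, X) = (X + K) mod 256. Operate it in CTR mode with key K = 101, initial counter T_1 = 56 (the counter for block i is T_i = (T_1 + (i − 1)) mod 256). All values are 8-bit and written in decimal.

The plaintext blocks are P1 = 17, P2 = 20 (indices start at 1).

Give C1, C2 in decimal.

CTR encryption: S_i = E(K, T_i) where T_i is the counter for block i; C_i = P_i ⊕ S_i.
C1: T = 56, S = E(K, T) = 157; 17 ⊕ 157 = 140.
C2: T = 57, S = E(K, T) = 158; 20 ⊕ 158 = 138.

C1 = 140, C2 = 138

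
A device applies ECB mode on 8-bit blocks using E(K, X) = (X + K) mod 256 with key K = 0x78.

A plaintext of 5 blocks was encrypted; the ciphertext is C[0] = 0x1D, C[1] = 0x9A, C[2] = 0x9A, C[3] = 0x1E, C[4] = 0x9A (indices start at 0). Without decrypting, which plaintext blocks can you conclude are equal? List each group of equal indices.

P[1] = P[2] = P[4]

ECB encrypts each block independently with the same key, so equal ciphertext blocks imply equal plaintext blocks.
C[1] = C[2] = C[4] = 0x9A, so P[1] = P[2] = P[4].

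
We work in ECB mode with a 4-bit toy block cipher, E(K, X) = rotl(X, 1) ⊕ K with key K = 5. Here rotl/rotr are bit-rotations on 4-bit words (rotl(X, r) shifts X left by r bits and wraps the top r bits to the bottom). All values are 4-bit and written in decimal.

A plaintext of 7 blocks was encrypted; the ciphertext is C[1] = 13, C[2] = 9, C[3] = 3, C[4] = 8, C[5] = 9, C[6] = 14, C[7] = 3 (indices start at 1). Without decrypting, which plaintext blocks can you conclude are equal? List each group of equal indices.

P[2] = P[5]; P[3] = P[7]

ECB encrypts each block independently with the same key, so equal ciphertext blocks imply equal plaintext blocks.
C[2] = C[5] = 9, so P[2] = P[5].
C[3] = C[7] = 3, so P[3] = P[7].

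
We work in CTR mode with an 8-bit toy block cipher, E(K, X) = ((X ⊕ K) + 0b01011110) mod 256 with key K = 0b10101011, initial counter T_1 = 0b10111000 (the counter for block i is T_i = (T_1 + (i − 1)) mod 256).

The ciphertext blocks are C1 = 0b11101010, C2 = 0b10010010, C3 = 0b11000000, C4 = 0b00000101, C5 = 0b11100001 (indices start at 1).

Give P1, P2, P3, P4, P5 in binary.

CTR decryption: S_i = E(K, T_i) where T_i is the counter for block i; P_i = C_i ⊕ S_i.
P1: T = 0b10111000, S = E(K, T) = 0b01110001; 0b11101010 ⊕ 0b01110001 = 0b10011011.
P2: T = 0b10111001, S = E(K, T) = 0b01110000; 0b10010010 ⊕ 0b01110000 = 0b11100010.
P3: T = 0b10111010, S = E(K, T) = 0b01101111; 0b11000000 ⊕ 0b01101111 = 0b10101111.
P4: T = 0b10111011, S = E(K, T) = 0b01101110; 0b00000101 ⊕ 0b01101110 = 0b01101011.
P5: T = 0b10111100, S = E(K, T) = 0b01110101; 0b11100001 ⊕ 0b01110101 = 0b10010100.

P1 = 0b10011011, P2 = 0b11100010, P3 = 0b10101111, P4 = 0b01101011, P5 = 0b10010100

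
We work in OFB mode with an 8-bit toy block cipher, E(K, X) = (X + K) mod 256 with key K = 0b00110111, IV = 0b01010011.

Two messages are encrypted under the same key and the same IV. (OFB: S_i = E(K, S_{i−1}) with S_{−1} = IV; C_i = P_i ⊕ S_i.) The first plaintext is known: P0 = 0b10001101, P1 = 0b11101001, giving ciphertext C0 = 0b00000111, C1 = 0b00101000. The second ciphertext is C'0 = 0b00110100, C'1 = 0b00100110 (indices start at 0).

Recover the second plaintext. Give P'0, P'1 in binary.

In OFB with a reused IV, both messages share the same keystream S_i, so C_i ⊕ C'_i = P_i ⊕ P'_i and thus P'_i = P_i ⊕ C_i ⊕ C'_i.
P'0: 0b10001101 ⊕ 0b00000111 ⊕ 0b00110100 = 0b10111110.
P'1: 0b11101001 ⊕ 0b00101000 ⊕ 0b00100110 = 0b11100111.

P'0 = 0b10111110, P'1 = 0b11100111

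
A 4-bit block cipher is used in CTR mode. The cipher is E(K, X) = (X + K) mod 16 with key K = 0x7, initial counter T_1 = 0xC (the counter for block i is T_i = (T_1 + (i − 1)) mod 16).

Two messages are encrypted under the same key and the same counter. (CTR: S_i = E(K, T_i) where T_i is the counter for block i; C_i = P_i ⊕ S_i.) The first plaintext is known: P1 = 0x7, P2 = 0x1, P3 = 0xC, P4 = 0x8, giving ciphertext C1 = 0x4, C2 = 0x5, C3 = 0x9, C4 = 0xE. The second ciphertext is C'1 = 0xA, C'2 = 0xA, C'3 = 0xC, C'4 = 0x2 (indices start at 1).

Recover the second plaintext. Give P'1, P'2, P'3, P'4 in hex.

In CTR with a reused counter, both messages share the same keystream S_i, so C_i ⊕ C'_i = P_i ⊕ P'_i and thus P'_i = P_i ⊕ C_i ⊕ C'_i.
P'1: 0x7 ⊕ 0x4 ⊕ 0xA = 0x9.
P'2: 0x1 ⊕ 0x5 ⊕ 0xA = 0xE.
P'3: 0xC ⊕ 0x9 ⊕ 0xC = 0x9.
P'4: 0x8 ⊕ 0xE ⊕ 0x2 = 0x4.

P'1 = 0x9, P'2 = 0xE, P'3 = 0x9, P'4 = 0x4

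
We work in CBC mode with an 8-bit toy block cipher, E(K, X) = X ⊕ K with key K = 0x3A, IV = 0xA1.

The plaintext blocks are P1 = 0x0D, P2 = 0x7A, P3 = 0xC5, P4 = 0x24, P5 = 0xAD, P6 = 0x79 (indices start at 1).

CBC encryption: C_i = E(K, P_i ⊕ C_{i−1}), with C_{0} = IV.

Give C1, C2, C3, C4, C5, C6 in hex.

C1: P1 ⊕ 0xA1 = 0xAC; E(K, 0xAC) = 0x96.
C2: P2 ⊕ 0x96 = 0xEC; E(K, 0xEC) = 0xD6.
C3: P3 ⊕ 0xD6 = 0x13; E(K, 0x13) = 0x29.
C4: P4 ⊕ 0x29 = 0x0D; E(K, 0x0D) = 0x37.
C5: P5 ⊕ 0x37 = 0x9A; E(K, 0x9A) = 0xA0.
C6: P6 ⊕ 0xA0 = 0xD9; E(K, 0xD9) = 0xE3.

C1 = 0x96, C2 = 0xD6, C3 = 0x29, C4 = 0x37, C5 = 0xA0, C6 = 0xE3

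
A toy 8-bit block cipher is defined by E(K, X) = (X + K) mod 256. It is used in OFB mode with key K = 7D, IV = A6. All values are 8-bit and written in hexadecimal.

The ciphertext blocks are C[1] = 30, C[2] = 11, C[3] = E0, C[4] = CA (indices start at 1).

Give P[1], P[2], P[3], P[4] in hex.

OFB decryption: S_i = E(K, S_{i−1}) with S_{0} = IV; P_i = C_i ⊕ S_i.
P[1]: S = E(K, A6) = 23; 30 ⊕ 23 = 13.
P[2]: S = E(K, 23) = A0; 11 ⊕ A0 = B1.
P[3]: S = E(K, A0) = 1D; E0 ⊕ 1D = FD.
P[4]: S = E(K, 1D) = 9A; CA ⊕ 9A = 50.

P[1] = 13, P[2] = B1, P[3] = FD, P[4] = 50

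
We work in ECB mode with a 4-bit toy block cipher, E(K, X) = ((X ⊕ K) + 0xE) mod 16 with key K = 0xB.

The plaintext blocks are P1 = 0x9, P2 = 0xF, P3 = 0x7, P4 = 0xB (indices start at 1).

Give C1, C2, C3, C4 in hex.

C1 = 0x0, C2 = 0x2, C3 = 0xA, C4 = 0xE

ECB encryption: C_i = E(K, P_i).
C1: E(K, 0x9) = 0x0.
C2: E(K, 0xF) = 0x2.
C3: E(K, 0x7) = 0xA.
C4: E(K, 0xB) = 0xE.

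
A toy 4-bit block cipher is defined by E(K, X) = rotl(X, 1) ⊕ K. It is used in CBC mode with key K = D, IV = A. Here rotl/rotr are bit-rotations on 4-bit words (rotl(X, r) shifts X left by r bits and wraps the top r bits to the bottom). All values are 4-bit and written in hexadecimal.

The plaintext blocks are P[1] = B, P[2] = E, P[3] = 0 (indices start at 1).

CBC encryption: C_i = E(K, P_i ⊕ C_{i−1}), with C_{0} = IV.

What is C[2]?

C[1]: P[1] ⊕ A = 1; E(K, 1) = F.
C[2]: P[2] ⊕ F = 1; E(K, 1) = F.

C[2] = F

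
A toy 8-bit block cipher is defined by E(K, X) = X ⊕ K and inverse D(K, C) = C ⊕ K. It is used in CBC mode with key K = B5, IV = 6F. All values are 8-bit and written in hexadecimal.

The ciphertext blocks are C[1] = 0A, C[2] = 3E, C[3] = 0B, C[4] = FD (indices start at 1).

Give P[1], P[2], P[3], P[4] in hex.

CBC decryption: P_i = D(K, C_i) ⊕ C_{i−1}, with C_{0} = IV.
P[1]: D(K, 0A) = BF; BF ⊕ 6F = D0.
P[2]: D(K, 3E) = 8B; 8B ⊕ 0A = 81.
P[3]: D(K, 0B) = BE; BE ⊕ 3E = 80.
P[4]: D(K, FD) = 48; 48 ⊕ 0B = 43.

P[1] = D0, P[2] = 81, P[3] = 80, P[4] = 43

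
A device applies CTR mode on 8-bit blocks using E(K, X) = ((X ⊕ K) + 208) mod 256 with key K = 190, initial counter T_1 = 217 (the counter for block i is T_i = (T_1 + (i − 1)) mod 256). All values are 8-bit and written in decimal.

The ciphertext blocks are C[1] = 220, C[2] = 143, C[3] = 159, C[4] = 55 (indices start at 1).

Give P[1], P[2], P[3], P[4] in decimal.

P[1] = 235, P[2] = 187, P[3] = 170, P[4] = 5

CTR decryption: S_i = E(K, T_i) where T_i is the counter for block i; P_i = C_i ⊕ S_i.
P[1]: T = 217, S = E(K, T) = 55; 220 ⊕ 55 = 235.
P[2]: T = 218, S = E(K, T) = 52; 143 ⊕ 52 = 187.
P[3]: T = 219, S = E(K, T) = 53; 159 ⊕ 53 = 170.
P[4]: T = 220, S = E(K, T) = 50; 55 ⊕ 50 = 5.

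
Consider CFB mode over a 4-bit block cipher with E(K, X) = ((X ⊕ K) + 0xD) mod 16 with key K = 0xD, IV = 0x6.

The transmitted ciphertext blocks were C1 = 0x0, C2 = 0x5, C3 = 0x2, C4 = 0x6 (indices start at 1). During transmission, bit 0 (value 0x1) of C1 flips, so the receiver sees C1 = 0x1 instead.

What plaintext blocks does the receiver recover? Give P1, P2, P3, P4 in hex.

P1 = 0x9, P2 = 0xC, P3 = 0x7, P4 = 0xA

CFB decryption: P_i = C_i ⊕ E(K, C_{i−1}), with C_{0} = IV.
Only C1 changed, to 0x1. In CFB, a change in C_i flips the same bit in P_i and garbles P_{i+1}. Decrypting the received ciphertext:
P1: E(K, 0x6) = 0x8; 0x1 ⊕ 0x8 = 0x9.
P2: E(K, 0x1) = 0x9; 0x5 ⊕ 0x9 = 0xC.
P3: E(K, 0x5) = 0x5; 0x2 ⊕ 0x5 = 0x7.
P4: E(K, 0x2) = 0xC; 0x6 ⊕ 0xC = 0xA.
Blocks that differ from the original plaintext: P1, P2.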